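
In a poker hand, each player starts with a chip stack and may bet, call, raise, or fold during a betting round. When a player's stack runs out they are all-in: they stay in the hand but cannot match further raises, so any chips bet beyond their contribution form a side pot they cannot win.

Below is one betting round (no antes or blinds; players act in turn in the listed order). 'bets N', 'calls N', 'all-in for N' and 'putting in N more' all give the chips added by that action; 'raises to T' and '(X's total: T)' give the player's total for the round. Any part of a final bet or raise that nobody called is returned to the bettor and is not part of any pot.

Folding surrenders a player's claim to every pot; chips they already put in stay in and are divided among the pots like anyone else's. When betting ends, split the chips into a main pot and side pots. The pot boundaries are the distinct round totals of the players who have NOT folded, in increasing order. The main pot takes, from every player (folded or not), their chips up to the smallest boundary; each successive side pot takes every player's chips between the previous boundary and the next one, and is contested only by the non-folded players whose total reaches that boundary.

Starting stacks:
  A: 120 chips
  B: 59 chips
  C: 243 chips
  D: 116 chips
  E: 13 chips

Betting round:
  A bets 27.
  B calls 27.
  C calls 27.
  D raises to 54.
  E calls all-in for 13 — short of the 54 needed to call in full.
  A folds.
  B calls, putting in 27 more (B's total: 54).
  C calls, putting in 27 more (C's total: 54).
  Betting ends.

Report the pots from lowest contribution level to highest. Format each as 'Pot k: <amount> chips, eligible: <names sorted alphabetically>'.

Pot 1: 65 chips, eligible: B, C, D, E
Pot 2: 137 chips, eligible: B, C, D

Derivation:
Contributions: A=27, B=54, C=54, D=54, E=13
Folded: A
Pot levels (distinct totals of non-folded players): 13, 54
Layer 1-13: 13 each from A, B, C, D, E = 13*5 = 65 chips; eligible B, C, D, E
Layer 14-54: A 14 + B 41 + C 41 + D 41 = 137 chips; eligible B, C, D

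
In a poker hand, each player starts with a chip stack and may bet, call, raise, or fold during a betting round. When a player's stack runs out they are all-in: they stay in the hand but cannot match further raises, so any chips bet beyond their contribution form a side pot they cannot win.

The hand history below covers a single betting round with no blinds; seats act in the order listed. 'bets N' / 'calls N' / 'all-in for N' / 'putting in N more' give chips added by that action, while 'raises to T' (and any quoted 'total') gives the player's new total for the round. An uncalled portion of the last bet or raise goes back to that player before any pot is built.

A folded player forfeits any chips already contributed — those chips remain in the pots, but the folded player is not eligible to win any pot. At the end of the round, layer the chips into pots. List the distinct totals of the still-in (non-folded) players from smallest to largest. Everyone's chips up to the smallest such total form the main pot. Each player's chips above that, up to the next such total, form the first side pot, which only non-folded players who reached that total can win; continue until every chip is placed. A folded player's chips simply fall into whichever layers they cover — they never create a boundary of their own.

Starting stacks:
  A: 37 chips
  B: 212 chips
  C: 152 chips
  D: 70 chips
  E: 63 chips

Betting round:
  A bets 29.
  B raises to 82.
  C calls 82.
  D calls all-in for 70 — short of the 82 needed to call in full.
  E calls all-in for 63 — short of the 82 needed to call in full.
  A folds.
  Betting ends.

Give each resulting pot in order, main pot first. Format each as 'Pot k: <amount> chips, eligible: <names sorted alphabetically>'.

Contributions: A=29, B=82, C=82, D=70, E=63
Folded: A
Pot levels (distinct totals of non-folded players): 63, 70, 82
Layer 1-63: A 29 + B 63 + C 63 + D 63 + E 63 = 281 chips; eligible B, C, D, E
Layer 64-70: 7 each from B, C, D = 7*3 = 21 chips; eligible B, C, D
Layer 71-82: 12 each from B, C = 12*2 = 24 chips; eligible B, C

Pot 1: 281 chips, eligible: B, C, D, E
Pot 2: 21 chips, eligible: B, C, D
Pot 3: 24 chips, eligible: B, C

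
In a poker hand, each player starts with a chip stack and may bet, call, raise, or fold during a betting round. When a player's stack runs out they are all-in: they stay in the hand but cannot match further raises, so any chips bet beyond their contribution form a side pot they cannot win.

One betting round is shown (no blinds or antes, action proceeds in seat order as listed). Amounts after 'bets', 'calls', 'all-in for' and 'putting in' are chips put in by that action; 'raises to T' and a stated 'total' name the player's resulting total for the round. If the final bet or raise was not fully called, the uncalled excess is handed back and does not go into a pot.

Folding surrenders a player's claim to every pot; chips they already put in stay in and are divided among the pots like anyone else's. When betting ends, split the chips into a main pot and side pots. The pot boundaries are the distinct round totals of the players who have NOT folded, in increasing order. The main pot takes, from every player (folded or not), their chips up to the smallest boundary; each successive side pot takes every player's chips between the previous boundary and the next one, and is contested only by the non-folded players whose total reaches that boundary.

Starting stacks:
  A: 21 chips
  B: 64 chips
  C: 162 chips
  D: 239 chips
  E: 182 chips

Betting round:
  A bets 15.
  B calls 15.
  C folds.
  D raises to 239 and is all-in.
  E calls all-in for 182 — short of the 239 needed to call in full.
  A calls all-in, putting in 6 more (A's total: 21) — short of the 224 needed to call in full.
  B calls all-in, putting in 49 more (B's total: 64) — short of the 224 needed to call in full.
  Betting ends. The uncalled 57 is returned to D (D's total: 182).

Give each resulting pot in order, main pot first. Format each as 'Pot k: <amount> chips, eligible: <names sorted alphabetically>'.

Pot 1: 84 chips, eligible: A, B, D, E
Pot 2: 129 chips, eligible: B, D, E
Pot 3: 236 chips, eligible: D, E

Derivation:
Contributions (after 57 returned to D): A=21, B=64, D=182, E=182
Folded: C
Pot levels (distinct totals of non-folded players): 21, 64, 182
Layer 1-21: 21 each from A, B, D, E = 21*4 = 84 chips; eligible A, B, D, E
Layer 22-64: 43 each from B, D, E = 43*3 = 129 chips; eligible B, D, E
Layer 65-182: 118 each from D, E = 118*2 = 236 chips; eligible D, E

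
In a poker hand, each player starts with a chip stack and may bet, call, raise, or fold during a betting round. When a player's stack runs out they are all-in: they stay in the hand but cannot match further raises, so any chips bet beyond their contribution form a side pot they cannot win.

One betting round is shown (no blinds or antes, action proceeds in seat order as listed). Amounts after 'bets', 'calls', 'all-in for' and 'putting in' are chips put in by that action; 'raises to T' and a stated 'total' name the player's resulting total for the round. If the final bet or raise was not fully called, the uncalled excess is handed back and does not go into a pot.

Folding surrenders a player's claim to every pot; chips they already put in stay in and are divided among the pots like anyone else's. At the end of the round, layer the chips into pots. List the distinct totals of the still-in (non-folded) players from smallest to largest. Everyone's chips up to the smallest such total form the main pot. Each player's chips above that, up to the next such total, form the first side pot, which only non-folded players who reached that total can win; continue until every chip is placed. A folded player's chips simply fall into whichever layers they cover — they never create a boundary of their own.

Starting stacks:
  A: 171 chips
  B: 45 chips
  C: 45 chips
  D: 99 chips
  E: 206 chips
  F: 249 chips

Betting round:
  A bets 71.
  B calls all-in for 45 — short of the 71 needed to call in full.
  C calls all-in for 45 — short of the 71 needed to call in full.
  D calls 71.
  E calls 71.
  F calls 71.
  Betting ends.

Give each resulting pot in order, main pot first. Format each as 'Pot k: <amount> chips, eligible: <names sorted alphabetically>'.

Contributions: A=71, B=45, C=45, D=71, E=71, F=71
Pot levels (distinct totals of non-folded players): 45, 71
Layer 1-45: 45 each from A, B, C, D, E, F = 45*6 = 270 chips; eligible A, B, C, D, E, F
Layer 46-71: 26 each from A, D, E, F = 26*4 = 104 chips; eligible A, D, E, F

Pot 1: 270 chips, eligible: A, B, C, D, E, F
Pot 2: 104 chips, eligible: A, D, E, F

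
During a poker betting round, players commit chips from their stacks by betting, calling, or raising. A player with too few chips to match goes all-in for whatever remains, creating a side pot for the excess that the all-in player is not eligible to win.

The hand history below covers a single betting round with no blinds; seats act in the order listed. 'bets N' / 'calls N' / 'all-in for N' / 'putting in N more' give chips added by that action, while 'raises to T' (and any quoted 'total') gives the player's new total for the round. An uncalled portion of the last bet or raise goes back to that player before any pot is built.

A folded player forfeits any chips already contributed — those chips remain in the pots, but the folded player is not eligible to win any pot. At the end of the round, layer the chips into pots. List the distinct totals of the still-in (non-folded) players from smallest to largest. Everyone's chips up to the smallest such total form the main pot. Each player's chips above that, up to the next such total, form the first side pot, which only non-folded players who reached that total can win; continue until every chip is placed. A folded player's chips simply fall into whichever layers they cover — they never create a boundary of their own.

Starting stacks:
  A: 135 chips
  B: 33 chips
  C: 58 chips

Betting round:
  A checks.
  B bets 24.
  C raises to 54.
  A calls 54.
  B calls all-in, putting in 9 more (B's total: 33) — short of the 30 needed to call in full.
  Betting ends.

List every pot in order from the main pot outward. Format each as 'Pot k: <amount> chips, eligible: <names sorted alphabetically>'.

Contributions: A=54, B=33, C=54
Pot levels (distinct totals of non-folded players): 33, 54
Layer 1-33: 33 each from A, B, C = 33*3 = 99 chips; eligible A, B, C
Layer 34-54: 21 each from A, C = 21*2 = 42 chips; eligible A, C

Pot 1: 99 chips, eligible: A, B, C
Pot 2: 42 chips, eligible: A, C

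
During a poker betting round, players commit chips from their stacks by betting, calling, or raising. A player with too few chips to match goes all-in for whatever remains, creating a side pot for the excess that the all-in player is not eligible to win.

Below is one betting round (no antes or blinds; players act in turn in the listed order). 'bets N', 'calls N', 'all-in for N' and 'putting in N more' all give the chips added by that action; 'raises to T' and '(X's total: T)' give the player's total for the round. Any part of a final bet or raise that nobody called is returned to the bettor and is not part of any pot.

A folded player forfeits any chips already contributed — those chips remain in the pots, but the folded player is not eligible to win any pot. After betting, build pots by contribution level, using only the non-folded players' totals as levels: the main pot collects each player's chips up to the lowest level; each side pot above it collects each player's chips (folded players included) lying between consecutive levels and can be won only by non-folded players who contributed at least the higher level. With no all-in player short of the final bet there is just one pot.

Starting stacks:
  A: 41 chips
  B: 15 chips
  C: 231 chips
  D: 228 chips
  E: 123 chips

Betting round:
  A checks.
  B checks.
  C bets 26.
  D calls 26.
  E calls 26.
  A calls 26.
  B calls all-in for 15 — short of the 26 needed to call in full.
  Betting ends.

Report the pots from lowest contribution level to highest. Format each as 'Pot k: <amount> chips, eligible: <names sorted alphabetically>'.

Contributions: A=26, B=15, C=26, D=26, E=26
Pot levels (distinct totals of non-folded players): 15, 26
Layer 1-15: 15 each from A, B, C, D, E = 15*5 = 75 chips; eligible A, B, C, D, E
Layer 16-26: 11 each from A, C, D, E = 11*4 = 44 chips; eligible A, C, D, E

Pot 1: 75 chips, eligible: A, B, C, D, E
Pot 2: 44 chips, eligible: A, C, D, E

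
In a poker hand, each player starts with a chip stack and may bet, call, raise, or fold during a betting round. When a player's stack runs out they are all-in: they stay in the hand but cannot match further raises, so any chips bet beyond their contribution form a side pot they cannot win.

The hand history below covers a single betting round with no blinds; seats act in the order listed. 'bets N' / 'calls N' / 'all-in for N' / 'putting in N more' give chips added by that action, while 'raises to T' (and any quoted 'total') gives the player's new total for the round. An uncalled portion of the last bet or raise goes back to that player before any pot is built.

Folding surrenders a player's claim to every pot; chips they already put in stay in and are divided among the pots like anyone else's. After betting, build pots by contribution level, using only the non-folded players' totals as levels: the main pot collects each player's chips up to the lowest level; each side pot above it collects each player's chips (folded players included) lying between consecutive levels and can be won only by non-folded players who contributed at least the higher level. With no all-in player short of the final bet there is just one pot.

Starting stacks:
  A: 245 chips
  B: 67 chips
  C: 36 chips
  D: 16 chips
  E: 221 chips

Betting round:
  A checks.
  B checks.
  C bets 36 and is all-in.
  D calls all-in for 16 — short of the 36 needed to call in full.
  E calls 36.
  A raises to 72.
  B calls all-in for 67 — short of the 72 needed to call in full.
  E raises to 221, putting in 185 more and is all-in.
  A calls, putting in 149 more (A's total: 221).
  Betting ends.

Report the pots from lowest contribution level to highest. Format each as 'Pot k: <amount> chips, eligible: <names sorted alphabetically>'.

Contributions: A=221, B=67, C=36, D=16, E=221
Pot levels (distinct totals of non-folded players): 16, 36, 67, 221
Layer 1-16: 16 each from A, B, C, D, E = 16*5 = 80 chips; eligible A, B, C, D, E
Layer 17-36: 20 each from A, B, C, E = 20*4 = 80 chips; eligible A, B, C, E
Layer 37-67: 31 each from A, B, E = 31*3 = 93 chips; eligible A, B, E
Layer 68-221: 154 each from A, E = 154*2 = 308 chips; eligible A, E

Pot 1: 80 chips, eligible: A, B, C, D, E
Pot 2: 80 chips, eligible: A, B, C, E
Pot 3: 93 chips, eligible: A, B, E
Pot 4: 308 chips, eligible: A, E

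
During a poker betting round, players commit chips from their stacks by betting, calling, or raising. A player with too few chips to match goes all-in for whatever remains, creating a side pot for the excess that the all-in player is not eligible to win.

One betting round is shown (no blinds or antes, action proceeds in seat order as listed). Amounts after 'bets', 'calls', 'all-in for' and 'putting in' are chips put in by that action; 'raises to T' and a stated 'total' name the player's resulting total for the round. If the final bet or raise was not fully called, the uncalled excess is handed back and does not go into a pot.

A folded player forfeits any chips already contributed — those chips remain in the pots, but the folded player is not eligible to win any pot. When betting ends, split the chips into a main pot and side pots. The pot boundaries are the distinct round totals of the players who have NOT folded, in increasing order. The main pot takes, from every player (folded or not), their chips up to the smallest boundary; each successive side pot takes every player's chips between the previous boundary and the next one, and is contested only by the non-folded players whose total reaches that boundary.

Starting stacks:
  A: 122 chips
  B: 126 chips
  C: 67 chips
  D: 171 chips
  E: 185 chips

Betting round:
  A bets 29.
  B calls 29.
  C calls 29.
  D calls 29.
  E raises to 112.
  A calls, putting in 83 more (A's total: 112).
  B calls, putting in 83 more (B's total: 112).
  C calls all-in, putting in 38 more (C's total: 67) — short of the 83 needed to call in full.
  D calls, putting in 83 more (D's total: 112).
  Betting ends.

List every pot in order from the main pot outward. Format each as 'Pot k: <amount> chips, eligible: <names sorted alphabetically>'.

Pot 1: 335 chips, eligible: A, B, C, D, E
Pot 2: 180 chips, eligible: A, B, D, E

Derivation:
Contributions: A=112, B=112, C=67, D=112, E=112
Pot levels (distinct totals of non-folded players): 67, 112
Layer 1-67: 67 each from A, B, C, D, E = 67*5 = 335 chips; eligible A, B, C, D, E
Layer 68-112: 45 each from A, B, D, E = 45*4 = 180 chips; eligible A, B, D, E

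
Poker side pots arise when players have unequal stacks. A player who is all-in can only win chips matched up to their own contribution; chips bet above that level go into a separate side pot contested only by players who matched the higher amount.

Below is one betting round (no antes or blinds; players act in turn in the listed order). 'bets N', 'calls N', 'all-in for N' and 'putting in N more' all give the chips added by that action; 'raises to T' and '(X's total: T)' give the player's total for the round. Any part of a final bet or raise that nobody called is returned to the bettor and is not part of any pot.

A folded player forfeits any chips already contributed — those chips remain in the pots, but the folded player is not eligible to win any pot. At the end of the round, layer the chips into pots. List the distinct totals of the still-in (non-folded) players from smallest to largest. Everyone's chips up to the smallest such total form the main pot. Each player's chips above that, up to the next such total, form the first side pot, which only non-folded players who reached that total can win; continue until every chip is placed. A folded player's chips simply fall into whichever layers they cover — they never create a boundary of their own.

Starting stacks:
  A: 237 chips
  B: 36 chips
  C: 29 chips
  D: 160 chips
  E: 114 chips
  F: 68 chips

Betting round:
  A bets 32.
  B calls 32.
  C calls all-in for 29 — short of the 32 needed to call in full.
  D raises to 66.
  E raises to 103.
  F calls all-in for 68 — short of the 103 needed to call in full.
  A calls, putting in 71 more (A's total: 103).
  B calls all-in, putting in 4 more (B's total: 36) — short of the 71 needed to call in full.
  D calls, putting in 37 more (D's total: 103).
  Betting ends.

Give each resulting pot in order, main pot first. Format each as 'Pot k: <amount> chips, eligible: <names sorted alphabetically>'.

Pot 1: 174 chips, eligible: A, B, C, D, E, F
Pot 2: 35 chips, eligible: A, B, D, E, F
Pot 3: 128 chips, eligible: A, D, E, F
Pot 4: 105 chips, eligible: A, D, E

Derivation:
Contributions: A=103, B=36, C=29, D=103, E=103, F=68
Pot levels (distinct totals of non-folded players): 29, 36, 68, 103
Layer 1-29: 29 each from A, B, C, D, E, F = 29*6 = 174 chips; eligible A, B, C, D, E, F
Layer 30-36: 7 each from A, B, D, E, F = 7*5 = 35 chips; eligible A, B, D, E, F
Layer 37-68: 32 each from A, D, E, F = 32*4 = 128 chips; eligible A, D, E, F
Layer 69-103: 35 each from A, D, E = 35*3 = 105 chips; eligible A, D, E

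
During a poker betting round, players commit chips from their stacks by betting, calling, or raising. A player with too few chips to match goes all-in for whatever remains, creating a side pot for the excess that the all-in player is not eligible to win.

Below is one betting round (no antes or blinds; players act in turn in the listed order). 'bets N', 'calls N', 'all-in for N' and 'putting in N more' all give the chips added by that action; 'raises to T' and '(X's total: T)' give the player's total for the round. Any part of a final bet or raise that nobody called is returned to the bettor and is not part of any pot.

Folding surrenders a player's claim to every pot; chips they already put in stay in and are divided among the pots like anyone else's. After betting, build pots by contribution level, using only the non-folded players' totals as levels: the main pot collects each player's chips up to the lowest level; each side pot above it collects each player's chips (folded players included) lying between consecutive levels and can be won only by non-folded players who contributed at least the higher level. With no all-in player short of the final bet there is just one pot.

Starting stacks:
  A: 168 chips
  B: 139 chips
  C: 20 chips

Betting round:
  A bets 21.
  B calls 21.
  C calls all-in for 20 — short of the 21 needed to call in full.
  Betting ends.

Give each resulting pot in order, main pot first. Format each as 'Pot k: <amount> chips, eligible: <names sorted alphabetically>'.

Pot 1: 60 chips, eligible: A, B, C
Pot 2: 2 chips, eligible: A, B

Derivation:
Contributions: A=21, B=21, C=20
Pot levels (distinct totals of non-folded players): 20, 21
Layer 1-20: 20 each from A, B, C = 20*3 = 60 chips; eligible A, B, C
Layer 21-21: 1 each from A, B = 1*2 = 2 chips; eligible A, B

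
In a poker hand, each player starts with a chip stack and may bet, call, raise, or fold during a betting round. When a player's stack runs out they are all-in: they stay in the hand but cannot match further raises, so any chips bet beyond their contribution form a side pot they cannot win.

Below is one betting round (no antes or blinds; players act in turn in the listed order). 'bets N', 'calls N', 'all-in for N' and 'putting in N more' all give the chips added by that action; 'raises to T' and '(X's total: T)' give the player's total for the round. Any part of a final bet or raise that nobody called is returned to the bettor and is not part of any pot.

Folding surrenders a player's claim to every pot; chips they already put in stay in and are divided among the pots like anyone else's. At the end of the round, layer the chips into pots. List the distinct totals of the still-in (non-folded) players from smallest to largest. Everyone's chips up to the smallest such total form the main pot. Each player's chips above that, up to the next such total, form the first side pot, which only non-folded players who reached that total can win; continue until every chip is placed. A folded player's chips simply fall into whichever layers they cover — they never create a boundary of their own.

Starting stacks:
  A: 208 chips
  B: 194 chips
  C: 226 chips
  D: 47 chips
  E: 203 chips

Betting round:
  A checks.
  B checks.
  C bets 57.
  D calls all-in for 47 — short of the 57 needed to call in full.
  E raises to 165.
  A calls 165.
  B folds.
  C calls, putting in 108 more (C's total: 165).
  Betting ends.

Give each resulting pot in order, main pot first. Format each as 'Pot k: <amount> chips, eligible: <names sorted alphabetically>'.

Pot 1: 188 chips, eligible: A, C, D, E
Pot 2: 354 chips, eligible: A, C, E

Derivation:
Contributions: A=165, C=165, D=47, E=165
Folded: B
Pot levels (distinct totals of non-folded players): 47, 165
Layer 1-47: 47 each from A, C, D, E = 47*4 = 188 chips; eligible A, C, D, E
Layer 48-165: 118 each from A, C, E = 118*3 = 354 chips; eligible A, C, E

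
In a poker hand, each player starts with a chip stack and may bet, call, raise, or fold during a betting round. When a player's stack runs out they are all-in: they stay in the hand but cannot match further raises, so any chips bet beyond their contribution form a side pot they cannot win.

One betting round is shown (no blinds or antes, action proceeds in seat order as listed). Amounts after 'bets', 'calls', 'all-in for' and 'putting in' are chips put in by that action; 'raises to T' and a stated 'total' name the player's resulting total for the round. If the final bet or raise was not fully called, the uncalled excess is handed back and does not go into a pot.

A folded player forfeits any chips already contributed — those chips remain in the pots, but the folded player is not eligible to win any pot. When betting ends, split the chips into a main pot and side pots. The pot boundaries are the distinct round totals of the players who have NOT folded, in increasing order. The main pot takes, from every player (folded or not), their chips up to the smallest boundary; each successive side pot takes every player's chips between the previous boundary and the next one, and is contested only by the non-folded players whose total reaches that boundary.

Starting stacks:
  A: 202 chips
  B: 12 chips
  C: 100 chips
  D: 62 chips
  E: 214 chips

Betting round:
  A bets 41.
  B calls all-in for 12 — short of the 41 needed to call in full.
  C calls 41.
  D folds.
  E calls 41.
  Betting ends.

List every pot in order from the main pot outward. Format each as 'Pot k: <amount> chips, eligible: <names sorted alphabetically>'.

Pot 1: 48 chips, eligible: A, B, C, E
Pot 2: 87 chips, eligible: A, C, E

Derivation:
Contributions: A=41, B=12, C=41, E=41
Folded: D
Pot levels (distinct totals of non-folded players): 12, 41
Layer 1-12: 12 each from A, B, C, E = 12*4 = 48 chips; eligible A, B, C, E
Layer 13-41: 29 each from A, C, E = 29*3 = 87 chips; eligible A, C, E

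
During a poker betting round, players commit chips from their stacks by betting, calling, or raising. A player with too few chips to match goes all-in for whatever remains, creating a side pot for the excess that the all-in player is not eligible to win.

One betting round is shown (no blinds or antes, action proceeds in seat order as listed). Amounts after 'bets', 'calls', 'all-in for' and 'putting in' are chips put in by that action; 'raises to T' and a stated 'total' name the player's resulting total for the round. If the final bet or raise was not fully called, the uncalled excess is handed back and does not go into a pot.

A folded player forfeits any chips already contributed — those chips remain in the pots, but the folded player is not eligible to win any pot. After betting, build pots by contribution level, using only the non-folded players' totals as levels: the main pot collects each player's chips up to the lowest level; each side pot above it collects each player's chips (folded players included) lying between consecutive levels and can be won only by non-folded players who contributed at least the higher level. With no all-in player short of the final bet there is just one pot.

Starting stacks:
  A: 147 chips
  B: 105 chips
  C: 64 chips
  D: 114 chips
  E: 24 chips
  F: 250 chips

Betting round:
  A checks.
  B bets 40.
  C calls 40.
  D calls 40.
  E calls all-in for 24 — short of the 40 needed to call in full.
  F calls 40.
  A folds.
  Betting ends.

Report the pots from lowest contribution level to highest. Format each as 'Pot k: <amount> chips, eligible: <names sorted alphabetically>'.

Contributions: B=40, C=40, D=40, E=24, F=40
Folded: A
Pot levels (distinct totals of non-folded players): 24, 40
Layer 1-24: 24 each from B, C, D, E, F = 24*5 = 120 chips; eligible B, C, D, E, F
Layer 25-40: 16 each from B, C, D, F = 16*4 = 64 chips; eligible B, C, D, F

Pot 1: 120 chips, eligible: B, C, D, E, F
Pot 2: 64 chips, eligible: B, C, D, F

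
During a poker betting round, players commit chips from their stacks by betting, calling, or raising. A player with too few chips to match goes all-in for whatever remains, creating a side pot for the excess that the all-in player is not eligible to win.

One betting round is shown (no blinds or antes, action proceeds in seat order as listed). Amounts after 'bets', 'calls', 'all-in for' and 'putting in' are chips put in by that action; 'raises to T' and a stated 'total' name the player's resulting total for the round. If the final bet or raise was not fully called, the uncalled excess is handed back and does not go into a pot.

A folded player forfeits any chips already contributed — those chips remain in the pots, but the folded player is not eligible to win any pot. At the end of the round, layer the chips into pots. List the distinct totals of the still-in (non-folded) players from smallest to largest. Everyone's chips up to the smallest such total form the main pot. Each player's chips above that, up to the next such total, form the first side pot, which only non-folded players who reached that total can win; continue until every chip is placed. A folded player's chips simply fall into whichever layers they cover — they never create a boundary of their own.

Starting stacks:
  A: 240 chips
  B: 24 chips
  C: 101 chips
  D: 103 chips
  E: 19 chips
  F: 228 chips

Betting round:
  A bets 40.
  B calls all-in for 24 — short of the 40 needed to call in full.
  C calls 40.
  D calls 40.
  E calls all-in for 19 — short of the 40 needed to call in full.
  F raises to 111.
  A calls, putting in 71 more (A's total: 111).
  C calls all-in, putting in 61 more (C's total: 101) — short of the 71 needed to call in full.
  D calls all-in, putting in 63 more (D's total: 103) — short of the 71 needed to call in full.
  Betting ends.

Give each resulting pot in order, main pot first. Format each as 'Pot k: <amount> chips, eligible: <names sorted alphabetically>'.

Pot 1: 114 chips, eligible: A, B, C, D, E, F
Pot 2: 25 chips, eligible: A, B, C, D, F
Pot 3: 308 chips, eligible: A, C, D, F
Pot 4: 6 chips, eligible: A, D, F
Pot 5: 16 chips, eligible: A, F

Derivation:
Contributions: A=111, B=24, C=101, D=103, E=19, F=111
Pot levels (distinct totals of non-folded players): 19, 24, 101, 103, 111
Layer 1-19: 19 each from A, B, C, D, E, F = 19*6 = 114 chips; eligible A, B, C, D, E, F
Layer 20-24: 5 each from A, B, C, D, F = 5*5 = 25 chips; eligible A, B, C, D, F
Layer 25-101: 77 each from A, C, D, F = 77*4 = 308 chips; eligible A, C, D, F
Layer 102-103: 2 each from A, D, F = 2*3 = 6 chips; eligible A, D, F
Layer 104-111: 8 each from A, F = 8*2 = 16 chips; eligible A, F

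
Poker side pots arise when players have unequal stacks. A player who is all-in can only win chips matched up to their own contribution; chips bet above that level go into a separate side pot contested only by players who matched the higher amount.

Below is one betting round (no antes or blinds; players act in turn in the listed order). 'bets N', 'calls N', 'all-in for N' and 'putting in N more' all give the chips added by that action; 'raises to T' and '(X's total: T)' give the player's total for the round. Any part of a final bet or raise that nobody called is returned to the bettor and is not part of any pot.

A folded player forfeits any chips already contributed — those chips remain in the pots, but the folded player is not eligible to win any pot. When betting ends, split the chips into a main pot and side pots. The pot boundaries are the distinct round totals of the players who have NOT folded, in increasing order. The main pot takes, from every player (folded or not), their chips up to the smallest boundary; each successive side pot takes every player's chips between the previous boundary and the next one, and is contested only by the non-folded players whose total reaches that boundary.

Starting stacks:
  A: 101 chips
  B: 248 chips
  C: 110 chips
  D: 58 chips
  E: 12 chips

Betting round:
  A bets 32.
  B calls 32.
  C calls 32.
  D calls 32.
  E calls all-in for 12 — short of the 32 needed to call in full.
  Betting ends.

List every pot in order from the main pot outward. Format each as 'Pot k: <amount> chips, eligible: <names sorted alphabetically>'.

Pot 1: 60 chips, eligible: A, B, C, D, E
Pot 2: 80 chips, eligible: A, B, C, D

Derivation:
Contributions: A=32, B=32, C=32, D=32, E=12
Pot levels (distinct totals of non-folded players): 12, 32
Layer 1-12: 12 each from A, B, C, D, E = 12*5 = 60 chips; eligible A, B, C, D, E
Layer 13-32: 20 each from A, B, C, D = 20*4 = 80 chips; eligible A, B, C, D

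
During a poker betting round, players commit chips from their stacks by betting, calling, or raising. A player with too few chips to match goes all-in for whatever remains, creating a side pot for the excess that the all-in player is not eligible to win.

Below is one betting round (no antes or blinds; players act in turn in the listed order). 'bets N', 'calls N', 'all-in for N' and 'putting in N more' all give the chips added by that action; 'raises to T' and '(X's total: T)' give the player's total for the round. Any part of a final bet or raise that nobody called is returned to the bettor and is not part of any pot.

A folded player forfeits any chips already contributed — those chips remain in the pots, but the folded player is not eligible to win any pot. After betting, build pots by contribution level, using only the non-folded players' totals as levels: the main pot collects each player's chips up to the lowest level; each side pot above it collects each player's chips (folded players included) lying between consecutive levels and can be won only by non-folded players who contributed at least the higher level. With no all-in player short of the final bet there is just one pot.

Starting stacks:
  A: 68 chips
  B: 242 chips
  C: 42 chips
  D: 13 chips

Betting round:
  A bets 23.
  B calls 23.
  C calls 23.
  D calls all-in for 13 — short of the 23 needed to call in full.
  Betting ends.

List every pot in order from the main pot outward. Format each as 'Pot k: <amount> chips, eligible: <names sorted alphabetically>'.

Pot 1: 52 chips, eligible: A, B, C, D
Pot 2: 30 chips, eligible: A, B, C

Derivation:
Contributions: A=23, B=23, C=23, D=13
Pot levels (distinct totals of non-folded players): 13, 23
Layer 1-13: 13 each from A, B, C, D = 13*4 = 52 chips; eligible A, B, C, D
Layer 14-23: 10 each from A, B, C = 10*3 = 30 chips; eligible A, B, C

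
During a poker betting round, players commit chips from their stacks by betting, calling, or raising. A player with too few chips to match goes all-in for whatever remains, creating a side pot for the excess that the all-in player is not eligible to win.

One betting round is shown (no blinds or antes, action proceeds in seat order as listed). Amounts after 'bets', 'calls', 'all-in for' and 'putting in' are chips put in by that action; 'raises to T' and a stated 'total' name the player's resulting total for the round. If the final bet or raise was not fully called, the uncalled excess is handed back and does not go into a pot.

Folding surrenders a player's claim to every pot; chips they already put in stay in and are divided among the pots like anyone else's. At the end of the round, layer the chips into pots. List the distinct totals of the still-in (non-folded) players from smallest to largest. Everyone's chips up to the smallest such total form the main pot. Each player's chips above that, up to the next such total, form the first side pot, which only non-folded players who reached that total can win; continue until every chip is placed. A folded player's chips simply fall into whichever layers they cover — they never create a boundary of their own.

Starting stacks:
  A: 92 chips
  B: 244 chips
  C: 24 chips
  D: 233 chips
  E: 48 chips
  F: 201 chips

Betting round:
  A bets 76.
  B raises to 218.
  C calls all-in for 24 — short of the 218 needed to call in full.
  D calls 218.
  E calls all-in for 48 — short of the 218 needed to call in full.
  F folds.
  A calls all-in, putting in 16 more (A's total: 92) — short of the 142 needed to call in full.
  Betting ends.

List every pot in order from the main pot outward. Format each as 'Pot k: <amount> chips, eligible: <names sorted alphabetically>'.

Contributions: A=92, B=218, C=24, D=218, E=48
Folded: F
Pot levels (distinct totals of non-folded players): 24, 48, 92, 218
Layer 1-24: 24 each from A, B, C, D, E = 24*5 = 120 chips; eligible A, B, C, D, E
Layer 25-48: 24 each from A, B, D, E = 24*4 = 96 chips; eligible A, B, D, E
Layer 49-92: 44 each from A, B, D = 44*3 = 132 chips; eligible A, B, D
Layer 93-218: 126 each from B, D = 126*2 = 252 chips; eligible B, D

Pot 1: 120 chips, eligible: A, B, C, D, E
Pot 2: 96 chips, eligible: A, B, D, E
Pot 3: 132 chips, eligible: A, B, D
Pot 4: 252 chips, eligible: B, D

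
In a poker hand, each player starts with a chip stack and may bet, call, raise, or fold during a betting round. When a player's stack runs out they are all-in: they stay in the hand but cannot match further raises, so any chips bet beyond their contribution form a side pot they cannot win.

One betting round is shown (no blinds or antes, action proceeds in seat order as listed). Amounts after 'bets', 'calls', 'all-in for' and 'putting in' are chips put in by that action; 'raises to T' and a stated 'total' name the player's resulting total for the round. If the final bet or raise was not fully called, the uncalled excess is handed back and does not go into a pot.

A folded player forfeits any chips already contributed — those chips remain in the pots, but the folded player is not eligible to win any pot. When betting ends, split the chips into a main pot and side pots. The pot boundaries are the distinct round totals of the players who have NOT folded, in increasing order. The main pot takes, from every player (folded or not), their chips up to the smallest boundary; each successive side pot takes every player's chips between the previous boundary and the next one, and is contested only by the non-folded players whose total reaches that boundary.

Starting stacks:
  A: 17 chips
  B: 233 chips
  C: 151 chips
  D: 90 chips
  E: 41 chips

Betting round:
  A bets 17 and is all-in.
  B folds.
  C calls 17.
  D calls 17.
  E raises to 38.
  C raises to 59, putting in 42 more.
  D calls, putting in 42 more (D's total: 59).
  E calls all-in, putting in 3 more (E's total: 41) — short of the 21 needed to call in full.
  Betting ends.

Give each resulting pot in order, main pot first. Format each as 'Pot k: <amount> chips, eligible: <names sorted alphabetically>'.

Pot 1: 68 chips, eligible: A, C, D, E
Pot 2: 72 chips, eligible: C, D, E
Pot 3: 36 chips, eligible: C, D

Derivation:
Contributions: A=17, C=59, D=59, E=41
Folded: B
Pot levels (distinct totals of non-folded players): 17, 41, 59
Layer 1-17: 17 each from A, C, D, E = 17*4 = 68 chips; eligible A, C, D, E
Layer 18-41: 24 each from C, D, E = 24*3 = 72 chips; eligible C, D, E
Layer 42-59: 18 each from C, D = 18*2 = 36 chips; eligible C, D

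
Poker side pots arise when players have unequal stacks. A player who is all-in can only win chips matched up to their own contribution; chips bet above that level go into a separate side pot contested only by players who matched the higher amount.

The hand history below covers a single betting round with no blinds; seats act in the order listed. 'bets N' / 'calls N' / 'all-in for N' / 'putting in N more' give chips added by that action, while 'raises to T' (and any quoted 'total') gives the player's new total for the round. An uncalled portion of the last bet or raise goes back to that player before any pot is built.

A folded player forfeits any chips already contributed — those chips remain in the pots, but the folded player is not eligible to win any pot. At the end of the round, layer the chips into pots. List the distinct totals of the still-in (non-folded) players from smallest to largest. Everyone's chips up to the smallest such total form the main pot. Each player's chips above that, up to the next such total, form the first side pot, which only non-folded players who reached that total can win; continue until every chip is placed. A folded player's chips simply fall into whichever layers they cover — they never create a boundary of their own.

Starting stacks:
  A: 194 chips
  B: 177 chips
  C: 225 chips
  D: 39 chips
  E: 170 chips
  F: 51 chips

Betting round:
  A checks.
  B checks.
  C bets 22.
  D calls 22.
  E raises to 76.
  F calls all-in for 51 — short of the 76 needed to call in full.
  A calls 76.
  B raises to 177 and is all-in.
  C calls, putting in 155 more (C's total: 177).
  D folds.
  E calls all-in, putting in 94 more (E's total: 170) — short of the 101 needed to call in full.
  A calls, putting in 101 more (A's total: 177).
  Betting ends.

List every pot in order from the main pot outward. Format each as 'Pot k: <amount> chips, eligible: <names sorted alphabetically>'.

Pot 1: 277 chips, eligible: A, B, C, E, F
Pot 2: 476 chips, eligible: A, B, C, E
Pot 3: 21 chips, eligible: A, B, C

Derivation:
Contributions: A=177, B=177, C=177, D=22, E=170, F=51
Folded: D
Pot levels (distinct totals of non-folded players): 51, 170, 177
Layer 1-51: A 51 + B 51 + C 51 + D 22 + E 51 + F 51 = 277 chips; eligible A, B, C, E, F
Layer 52-170: 119 each from A, B, C, E = 119*4 = 476 chips; eligible A, B, C, E
Layer 171-177: 7 each from A, B, C = 7*3 = 21 chips; eligible A, B, C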